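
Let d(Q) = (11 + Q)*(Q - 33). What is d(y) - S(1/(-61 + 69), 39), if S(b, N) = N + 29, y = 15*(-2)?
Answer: 1129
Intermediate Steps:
y = -30
d(Q) = (-33 + Q)*(11 + Q) (d(Q) = (11 + Q)*(-33 + Q) = (-33 + Q)*(11 + Q))
S(b, N) = 29 + N
d(y) - S(1/(-61 + 69), 39) = (-363 + (-30)² - 22*(-30)) - (29 + 39) = (-363 + 900 + 660) - 1*68 = 1197 - 68 = 1129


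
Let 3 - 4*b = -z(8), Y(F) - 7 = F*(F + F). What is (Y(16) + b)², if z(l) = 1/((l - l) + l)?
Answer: 276656689/1024 ≈ 2.7017e+5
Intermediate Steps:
z(l) = 1/l (z(l) = 1/(0 + l) = 1/l)
Y(F) = 7 + 2*F² (Y(F) = 7 + F*(F + F) = 7 + F*(2*F) = 7 + 2*F²)
b = 25/32 (b = ¾ - (-1)/(4*8) = ¾ - ¼*(-⅛) = ¾ + 1/32 = 25/32 ≈ 0.78125)
(Y(16) + b)² = ((7 + 2*16²) + 25/32)² = ((7 + 2*256) + 25/32)² = ((7 + 512) + 25/32)² = (519 + 25/32)² = (16633/32)² = 276656689/1024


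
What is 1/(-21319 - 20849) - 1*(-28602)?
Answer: 1206089135/42168 ≈ 28602.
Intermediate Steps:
1/(-21319 - 20849) - 1*(-28602) = 1/(-42168) + 28602 = -1/42168 + 28602 = 1206089135/42168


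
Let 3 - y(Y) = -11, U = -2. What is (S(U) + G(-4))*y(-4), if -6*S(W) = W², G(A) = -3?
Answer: -154/3 ≈ -51.333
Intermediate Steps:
y(Y) = 14 (y(Y) = 3 - 1*(-11) = 3 + 11 = 14)
S(W) = -W²/6
(S(U) + G(-4))*y(-4) = (-⅙*(-2)² - 3)*14 = (-⅙*4 - 3)*14 = (-⅔ - 3)*14 = -11/3*14 = -154/3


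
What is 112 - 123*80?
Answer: -9728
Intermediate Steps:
112 - 123*80 = 112 - 9840 = -9728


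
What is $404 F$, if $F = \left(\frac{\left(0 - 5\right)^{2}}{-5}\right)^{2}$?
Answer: $10100$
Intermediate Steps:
$F = 25$ ($F = \left(\left(-5\right)^{2} \left(- \frac{1}{5}\right)\right)^{2} = \left(25 \left(- \frac{1}{5}\right)\right)^{2} = \left(-5\right)^{2} = 25$)
$404 F = 404 \cdot 25 = 10100$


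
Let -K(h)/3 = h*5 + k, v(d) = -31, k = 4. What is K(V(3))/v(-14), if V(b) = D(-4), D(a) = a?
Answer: -48/31 ≈ -1.5484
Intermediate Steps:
V(b) = -4
K(h) = -12 - 15*h (K(h) = -3*(h*5 + 4) = -3*(5*h + 4) = -3*(4 + 5*h) = -12 - 15*h)
K(V(3))/v(-14) = (-12 - 15*(-4))/(-31) = (-12 + 60)*(-1/31) = 48*(-1/31) = -48/31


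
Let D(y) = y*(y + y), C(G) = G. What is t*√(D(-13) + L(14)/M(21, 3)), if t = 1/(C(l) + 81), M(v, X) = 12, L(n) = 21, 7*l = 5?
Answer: 21*√151/1144 ≈ 0.22557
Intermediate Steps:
l = 5/7 (l = (⅐)*5 = 5/7 ≈ 0.71429)
D(y) = 2*y² (D(y) = y*(2*y) = 2*y²)
t = 7/572 (t = 1/(5/7 + 81) = 1/(572/7) = 7/572 ≈ 0.012238)
t*√(D(-13) + L(14)/M(21, 3)) = 7*√(2*(-13)² + 21/12)/572 = 7*√(2*169 + 21*(1/12))/572 = 7*√(338 + 7/4)/572 = 7*√(1359/4)/572 = 7*(3*√151/2)/572 = 21*√151/1144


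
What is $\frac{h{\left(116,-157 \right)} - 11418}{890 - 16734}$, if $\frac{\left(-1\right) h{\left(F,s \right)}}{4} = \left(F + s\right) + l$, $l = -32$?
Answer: $\frac{5563}{7922} \approx 0.70222$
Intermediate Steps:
$h{\left(F,s \right)} = 128 - 4 F - 4 s$ ($h{\left(F,s \right)} = - 4 \left(\left(F + s\right) - 32\right) = - 4 \left(-32 + F + s\right) = 128 - 4 F - 4 s$)
$\frac{h{\left(116,-157 \right)} - 11418}{890 - 16734} = \frac{\left(128 - 464 - -628\right) - 11418}{890 - 16734} = \frac{\left(128 - 464 + 628\right) - 11418}{-15844} = \left(292 - 11418\right) \left(- \frac{1}{15844}\right) = \left(-11126\right) \left(- \frac{1}{15844}\right) = \frac{5563}{7922}$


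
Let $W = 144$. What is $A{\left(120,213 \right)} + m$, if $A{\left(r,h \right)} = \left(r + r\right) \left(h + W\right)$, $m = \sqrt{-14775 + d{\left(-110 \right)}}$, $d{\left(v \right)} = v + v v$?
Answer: $85680 + i \sqrt{2785} \approx 85680.0 + 52.773 i$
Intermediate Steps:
$d{\left(v \right)} = v + v^{2}$
$m = i \sqrt{2785}$ ($m = \sqrt{-14775 - 110 \left(1 - 110\right)} = \sqrt{-14775 - -11990} = \sqrt{-14775 + 11990} = \sqrt{-2785} = i \sqrt{2785} \approx 52.773 i$)
$A{\left(r,h \right)} = 2 r \left(144 + h\right)$ ($A{\left(r,h \right)} = \left(r + r\right) \left(h + 144\right) = 2 r \left(144 + h\right)$)
$A{\left(120,213 \right)} + m = 2 \cdot 120 \left(144 + 213\right) + i \sqrt{2785} = 2 \cdot 120 \cdot 357 + i \sqrt{2785} = 85680 + i \sqrt{2785}$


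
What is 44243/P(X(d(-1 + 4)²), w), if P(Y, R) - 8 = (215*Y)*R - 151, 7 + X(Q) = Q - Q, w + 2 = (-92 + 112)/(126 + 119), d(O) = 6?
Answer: 309701/19209 ≈ 16.123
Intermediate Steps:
w = -94/49 (w = -2 + (-92 + 112)/(126 + 119) = -2 + 20/245 = -2 + 20*(1/245) = -2 + 4/49 = -94/49 ≈ -1.9184)
X(Q) = -7 (X(Q) = -7 + (Q - Q) = -7 + 0 = -7)
P(Y, R) = -143 + 215*R*Y (P(Y, R) = 8 + ((215*Y)*R - 151) = 8 + (215*R*Y - 151) = 8 + (-151 + 215*R*Y) = -143 + 215*R*Y)
44243/P(X(d(-1 + 4)²), w) = 44243/(-143 + 215*(-94/49)*(-7)) = 44243/(-143 + 20210/7) = 44243/(19209/7) = 44243*(7/19209) = 309701/19209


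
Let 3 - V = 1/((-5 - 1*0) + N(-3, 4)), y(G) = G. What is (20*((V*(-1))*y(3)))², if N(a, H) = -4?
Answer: 313600/9 ≈ 34844.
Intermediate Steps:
V = 28/9 (V = 3 - 1/((-5 - 1*0) - 4) = 3 - 1/((-5 + 0) - 4) = 3 - 1/(-5 - 4) = 3 - 1/(-9) = 3 - 1*(-⅑) = 3 + ⅑ = 28/9 ≈ 3.1111)
(20*((V*(-1))*y(3)))² = (20*(((28/9)*(-1))*3))² = (20*(-28/9*3))² = (20*(-28/3))² = (-560/3)² = 313600/9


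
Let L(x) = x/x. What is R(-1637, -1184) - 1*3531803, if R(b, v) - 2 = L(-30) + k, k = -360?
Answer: -3532160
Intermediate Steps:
L(x) = 1
R(b, v) = -357 (R(b, v) = 2 + (1 - 360) = 2 - 359 = -357)
R(-1637, -1184) - 1*3531803 = -357 - 1*3531803 = -357 - 3531803 = -3532160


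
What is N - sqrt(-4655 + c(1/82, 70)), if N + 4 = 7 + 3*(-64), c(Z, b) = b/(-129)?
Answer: -189 - I*sqrt(77472885)/129 ≈ -189.0 - 68.232*I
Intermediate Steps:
c(Z, b) = -b/129 (c(Z, b) = b*(-1/129) = -b/129)
N = -189 (N = -4 + (7 + 3*(-64)) = -4 + (7 - 192) = -4 - 185 = -189)
N - sqrt(-4655 + c(1/82, 70)) = -189 - sqrt(-4655 - 1/129*70) = -189 - sqrt(-4655 - 70/129) = -189 - sqrt(-600565/129) = -189 - I*sqrt(77472885)/129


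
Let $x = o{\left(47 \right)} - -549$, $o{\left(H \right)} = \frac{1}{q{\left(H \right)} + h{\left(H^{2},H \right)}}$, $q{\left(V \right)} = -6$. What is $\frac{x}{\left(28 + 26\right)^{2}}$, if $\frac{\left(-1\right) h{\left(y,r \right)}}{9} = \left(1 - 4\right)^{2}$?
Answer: $\frac{23881}{126846} \approx 0.18827$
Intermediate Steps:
$h{\left(y,r \right)} = -81$ ($h{\left(y,r \right)} = - 9 \left(1 - 4\right)^{2} = - 9 \left(-3\right)^{2} = \left(-9\right) 9 = -81$)
$o{\left(H \right)} = - \frac{1}{87}$ ($o{\left(H \right)} = \frac{1}{-6 - 81} = \frac{1}{-87} = - \frac{1}{87}$)
$x = \frac{47762}{87}$ ($x = - \frac{1}{87} - -549 = - \frac{1}{87} + 549 = \frac{47762}{87} \approx 548.99$)
$\frac{x}{\left(28 + 26\right)^{2}} = \frac{47762}{87 \left(28 + 26\right)^{2}} = \frac{47762}{87 \cdot 54^{2}} = \frac{47762}{87 \cdot 2916} = \frac{47762}{87} \cdot \frac{1}{2916} = \frac{23881}{126846}$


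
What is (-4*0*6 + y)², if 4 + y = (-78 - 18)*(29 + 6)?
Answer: 11316496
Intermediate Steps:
y = -3364 (y = -4 + (-78 - 18)*(29 + 6) = -4 - 96*35 = -4 - 3360 = -3364)
(-4*0*6 + y)² = (-4*0*6 - 3364)² = (0*6 - 3364)² = (0 - 3364)² = (-3364)² = 11316496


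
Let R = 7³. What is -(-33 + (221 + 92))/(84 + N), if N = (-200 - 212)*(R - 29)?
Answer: 70/32321 ≈ 0.0021658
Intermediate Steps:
R = 343
N = -129368 (N = (-200 - 212)*(343 - 29) = -412*314 = -129368)
-(-33 + (221 + 92))/(84 + N) = -(-33 + (221 + 92))/(84 - 129368) = -(-33 + 313)/(-129284) = -280*(-1)/129284 = -1*(-70/32321) = 70/32321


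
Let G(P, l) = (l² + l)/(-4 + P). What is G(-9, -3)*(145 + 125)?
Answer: -1620/13 ≈ -124.62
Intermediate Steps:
G(P, l) = (l + l²)/(-4 + P)
G(-9, -3)*(145 + 125) = (-3*(1 - 3)/(-4 - 9))*(145 + 125) = -3*(-2)/(-13)*270 = -3*(-1/13)*(-2)*270 = -6/13*270 = -1620/13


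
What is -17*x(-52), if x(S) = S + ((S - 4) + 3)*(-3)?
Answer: -1819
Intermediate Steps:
x(S) = 3 - 2*S (x(S) = S + ((-4 + S) + 3)*(-3) = S + (-1 + S)*(-3) = S + (3 - 3*S) = 3 - 2*S)
-17*x(-52) = -17*(3 - 2*(-52)) = -17*(3 + 104) = -17*107 = -1819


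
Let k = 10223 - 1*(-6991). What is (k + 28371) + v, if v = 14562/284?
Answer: 6480351/142 ≈ 45636.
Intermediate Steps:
v = 7281/142 (v = 14562*(1/284) = 7281/142 ≈ 51.275)
k = 17214 (k = 10223 + 6991 = 17214)
(k + 28371) + v = (17214 + 28371) + 7281/142 = 45585 + 7281/142 = 6480351/142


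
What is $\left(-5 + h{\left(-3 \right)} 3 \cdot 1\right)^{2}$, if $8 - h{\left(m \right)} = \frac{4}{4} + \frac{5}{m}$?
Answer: $441$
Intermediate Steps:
$h{\left(m \right)} = 7 - \frac{5}{m}$ ($h{\left(m \right)} = 8 - \left(\frac{4}{4} + \frac{5}{m}\right) = 8 - \left(4 \cdot \frac{1}{4} + \frac{5}{m}\right) = 8 - \left(1 + \frac{5}{m}\right) = 7 - \frac{5}{m}$)
$\left(-5 + h{\left(-3 \right)} 3 \cdot 1\right)^{2} = \left(-5 + \left(7 - \frac{5}{-3}\right) 3 \cdot 1\right)^{2} = \left(-5 + \left(7 - - \frac{5}{3}\right) 3 \cdot 1\right)^{2} = \left(-5 + \left(7 + \frac{5}{3}\right) 3 \cdot 1\right)^{2} = \left(-5 + \frac{26}{3} \cdot 3 \cdot 1\right)^{2} = \left(-5 + 26 \cdot 1\right)^{2} = \left(-5 + 26\right)^{2} = 21^{2} = 441$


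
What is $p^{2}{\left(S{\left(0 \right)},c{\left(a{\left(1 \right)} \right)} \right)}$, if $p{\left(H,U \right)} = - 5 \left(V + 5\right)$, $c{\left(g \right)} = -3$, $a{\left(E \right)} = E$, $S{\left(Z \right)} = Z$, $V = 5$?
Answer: $2500$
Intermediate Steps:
$p{\left(H,U \right)} = -50$ ($p{\left(H,U \right)} = - 5 \left(5 + 5\right) = \left(-5\right) 10 = -50$)
$p^{2}{\left(S{\left(0 \right)},c{\left(a{\left(1 \right)} \right)} \right)} = \left(-50\right)^{2} = 2500$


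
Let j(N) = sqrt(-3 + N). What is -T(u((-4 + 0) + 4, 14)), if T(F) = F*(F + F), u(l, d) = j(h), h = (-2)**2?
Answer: -2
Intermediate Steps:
h = 4
u(l, d) = 1 (u(l, d) = sqrt(-3 + 4) = sqrt(1) = 1)
T(F) = 2*F**2 (T(F) = F*(2*F) = 2*F**2)
-T(u((-4 + 0) + 4, 14)) = -2*1**2 = -2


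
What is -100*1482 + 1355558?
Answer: 1207358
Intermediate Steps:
-100*1482 + 1355558 = -148200 + 1355558 = 1207358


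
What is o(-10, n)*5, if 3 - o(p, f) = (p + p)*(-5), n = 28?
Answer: -485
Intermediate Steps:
o(p, f) = 3 + 10*p (o(p, f) = 3 - (p + p)*(-5) = 3 - 2*p*(-5) = 3 - (-10)*p = 3 + 10*p)
o(-10, n)*5 = (3 + 10*(-10))*5 = (3 - 100)*5 = -97*5 = -485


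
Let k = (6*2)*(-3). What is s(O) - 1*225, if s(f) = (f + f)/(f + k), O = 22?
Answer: -1597/7 ≈ -228.14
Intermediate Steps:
k = -36 (k = 12*(-3) = -36)
s(f) = 2*f/(-36 + f) (s(f) = (f + f)/(f - 36) = (2*f)/(-36 + f) = 2*f/(-36 + f))
s(O) - 1*225 = 2*22/(-36 + 22) - 1*225 = 2*22/(-14) - 225 = 2*22*(-1/14) - 225 = -22/7 - 225 = -1597/7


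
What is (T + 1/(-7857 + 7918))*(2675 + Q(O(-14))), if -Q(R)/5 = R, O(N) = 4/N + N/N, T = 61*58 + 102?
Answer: 4152166700/427 ≈ 9.7240e+6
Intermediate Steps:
T = 3640 (T = 3538 + 102 = 3640)
O(N) = 1 + 4/N (O(N) = 4/N + 1 = 1 + 4/N)
Q(R) = -5*R
(T + 1/(-7857 + 7918))*(2675 + Q(O(-14))) = (3640 + 1/(-7857 + 7918))*(2675 - 5*(4 - 14)/(-14)) = (3640 + 1/61)*(2675 - (-5)*(-10)/14) = (3640 + 1/61)*(2675 - 5*5/7) = 222041*(2675 - 25/7)/61 = (222041/61)*(18700/7) = 4152166700/427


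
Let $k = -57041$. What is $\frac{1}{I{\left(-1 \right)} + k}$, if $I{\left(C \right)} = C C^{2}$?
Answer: $- \frac{1}{57042} \approx -1.7531 \cdot 10^{-5}$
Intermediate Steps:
$I{\left(C \right)} = C^{3}$
$\frac{1}{I{\left(-1 \right)} + k} = \frac{1}{\left(-1\right)^{3} - 57041} = \frac{1}{-1 - 57041} = \frac{1}{-57042} = - \frac{1}{57042}$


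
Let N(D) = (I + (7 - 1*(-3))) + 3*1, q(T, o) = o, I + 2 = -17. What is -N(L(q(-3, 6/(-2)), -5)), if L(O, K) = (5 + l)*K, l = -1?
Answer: 6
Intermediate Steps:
I = -19 (I = -2 - 17 = -19)
L(O, K) = 4*K (L(O, K) = (5 - 1)*K = 4*K)
N(D) = -6 (N(D) = (-19 + (7 - 1*(-3))) + 3*1 = (-19 + (7 + 3)) + 3 = (-19 + 10) + 3 = -9 + 3 = -6)
-N(L(q(-3, 6/(-2)), -5)) = -1*(-6) = 6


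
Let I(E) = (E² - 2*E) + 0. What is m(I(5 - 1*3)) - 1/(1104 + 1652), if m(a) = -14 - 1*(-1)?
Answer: -35829/2756 ≈ -13.000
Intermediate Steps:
I(E) = E² - 2*E
m(a) = -13 (m(a) = -14 + 1 = -13)
m(I(5 - 1*3)) - 1/(1104 + 1652) = -13 - 1/(1104 + 1652) = -13 - 1/2756 = -35829/2756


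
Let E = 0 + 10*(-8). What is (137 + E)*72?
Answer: 4104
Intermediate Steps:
E = -80 (E = 0 - 80 = -80)
(137 + E)*72 = (137 - 80)*72 = 57*72 = 4104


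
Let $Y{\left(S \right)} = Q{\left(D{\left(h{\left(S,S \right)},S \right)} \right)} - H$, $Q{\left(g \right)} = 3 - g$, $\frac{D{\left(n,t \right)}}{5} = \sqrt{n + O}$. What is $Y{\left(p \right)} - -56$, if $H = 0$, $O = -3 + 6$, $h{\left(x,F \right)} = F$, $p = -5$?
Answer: $59 - 5 i \sqrt{2} \approx 59.0 - 7.0711 i$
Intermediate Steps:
$O = 3$
$D{\left(n,t \right)} = 5 \sqrt{3 + n}$ ($D{\left(n,t \right)} = 5 \sqrt{n + 3} = 5 \sqrt{3 + n}$)
$Y{\left(S \right)} = 3 - 5 \sqrt{3 + S}$ ($Y{\left(S \right)} = \left(3 - 5 \sqrt{3 + S}\right) - 0 = \left(3 - 5 \sqrt{3 + S}\right) + 0 = 3 - 5 \sqrt{3 + S}$)
$Y{\left(p \right)} - -56 = \left(3 - 5 \sqrt{3 - 5}\right) - -56 = \left(3 - 5 \sqrt{-2}\right) + 56 = \left(3 - 5 i \sqrt{2}\right) + 56 = 59 - 5 i \sqrt{2}$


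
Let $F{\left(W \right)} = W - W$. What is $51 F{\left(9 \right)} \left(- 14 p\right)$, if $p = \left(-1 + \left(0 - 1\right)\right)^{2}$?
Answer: $0$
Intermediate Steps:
$F{\left(W \right)} = 0$
$p = 4$ ($p = \left(-1 + \left(0 - 1\right)\right)^{2} = \left(-1 - 1\right)^{2} = \left(-2\right)^{2} = 4$)
$51 F{\left(9 \right)} \left(- 14 p\right) = 51 \cdot 0 \left(\left(-14\right) 4\right) = 0 \left(-56\right) = 0$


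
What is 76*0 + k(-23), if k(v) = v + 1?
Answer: -22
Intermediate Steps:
k(v) = 1 + v
76*0 + k(-23) = 76*0 + (1 - 23) = 0 - 22 = -22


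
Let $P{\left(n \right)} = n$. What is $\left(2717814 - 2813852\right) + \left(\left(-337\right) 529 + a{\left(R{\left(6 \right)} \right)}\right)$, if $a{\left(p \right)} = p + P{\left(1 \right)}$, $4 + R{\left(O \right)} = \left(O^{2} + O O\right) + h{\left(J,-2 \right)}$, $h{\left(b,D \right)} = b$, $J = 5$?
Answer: $-274237$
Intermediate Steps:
$R{\left(O \right)} = 1 + 2 O^{2}$ ($R{\left(O \right)} = -4 + \left(\left(O^{2} + O O\right) + 5\right) = -4 + \left(\left(O^{2} + O^{2}\right) + 5\right) = -4 + \left(2 O^{2} + 5\right) = -4 + \left(5 + 2 O^{2}\right) = 1 + 2 O^{2}$)
$a{\left(p \right)} = 1 + p$ ($a{\left(p \right)} = p + 1 = 1 + p$)
$\left(2717814 - 2813852\right) + \left(\left(-337\right) 529 + a{\left(R{\left(6 \right)} \right)}\right) = \left(2717814 - 2813852\right) + \left(\left(-337\right) 529 + \left(1 + \left(1 + 2 \cdot 6^{2}\right)\right)\right) = -96038 + \left(-178273 + \left(1 + \left(1 + 2 \cdot 36\right)\right)\right) = -96038 + \left(-178273 + \left(1 + \left(1 + 72\right)\right)\right) = -96038 + \left(-178273 + \left(1 + 73\right)\right) = -96038 + \left(-178273 + 74\right) = -96038 - 178199 = -274237$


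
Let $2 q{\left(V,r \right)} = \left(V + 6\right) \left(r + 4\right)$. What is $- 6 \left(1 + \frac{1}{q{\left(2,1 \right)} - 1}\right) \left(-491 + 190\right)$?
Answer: $\frac{36120}{19} \approx 1901.1$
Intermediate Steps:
$q{\left(V,r \right)} = \frac{\left(4 + r\right) \left(6 + V\right)}{2}$ ($q{\left(V,r \right)} = \frac{\left(V + 6\right) \left(r + 4\right)}{2} = \frac{\left(6 + V\right) \left(4 + r\right)}{2} = \frac{\left(4 + r\right) \left(6 + V\right)}{2}$)
$- 6 \left(1 + \frac{1}{q{\left(2,1 \right)} - 1}\right) \left(-491 + 190\right) = - 6 \left(1 + \frac{1}{\left(12 + 2 \cdot 2 + 3 \cdot 1 + \frac{1}{2} \cdot 2 \cdot 1\right) - 1}\right) \left(-491 + 190\right) = - 6 \left(1 + \frac{1}{\left(12 + 4 + 3 + 1\right) - 1}\right) \left(-301\right) = - 6 \left(1 + \frac{1}{20 - 1}\right) \left(-301\right) = - 6 \left(1 + \frac{1}{19}\right) \left(-301\right) = \left(-6\right) \frac{20}{19} \left(-301\right) = \left(- \frac{120}{19}\right) \left(-301\right) = \frac{36120}{19}$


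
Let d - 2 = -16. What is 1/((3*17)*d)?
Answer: -1/714 ≈ -0.0014006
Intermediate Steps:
d = -14 (d = 2 - 16 = -14)
1/((3*17)*d) = 1/((3*17)*(-14)) = 1/(51*(-14)) = 1/(-714) = -1/714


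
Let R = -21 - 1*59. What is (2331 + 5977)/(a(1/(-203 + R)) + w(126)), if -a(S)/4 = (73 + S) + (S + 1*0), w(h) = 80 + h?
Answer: -1175582/12165 ≈ -96.636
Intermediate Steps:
R = -80 (R = -21 - 59 = -80)
a(S) = -292 - 8*S (a(S) = -4*((73 + S) + (S + 1*0)) = -4*((73 + S) + (S + 0)) = -4*((73 + S) + S) = -4*(73 + 2*S) = -292 - 8*S)
(2331 + 5977)/(a(1/(-203 + R)) + w(126)) = (2331 + 5977)/((-292 - 8/(-203 - 80)) + (80 + 126)) = 8308/((-292 - 8/(-283)) + 206) = 8308/((-292 - 8*(-1/283)) + 206) = 8308/((-292 + 8/283) + 206) = 8308/(-82628/283 + 206) = 8308/(-24330/283) = 8308*(-283/24330) = -1175582/12165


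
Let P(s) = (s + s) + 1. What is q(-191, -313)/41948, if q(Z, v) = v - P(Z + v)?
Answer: 347/20974 ≈ 0.016544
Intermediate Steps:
P(s) = 1 + 2*s (P(s) = 2*s + 1 = 1 + 2*s)
q(Z, v) = -1 - v - 2*Z (q(Z, v) = v - (1 + 2*(Z + v)) = v - (1 + (2*Z + 2*v)) = v - (1 + 2*Z + 2*v) = v + (-1 - 2*Z - 2*v) = -1 - v - 2*Z)
q(-191, -313)/41948 = (-1 - 1*(-313) - 2*(-191))/41948 = (-1 + 313 + 382)*(1/41948) = 694*(1/41948) = 347/20974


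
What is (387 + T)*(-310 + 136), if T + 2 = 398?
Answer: -136242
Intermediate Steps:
T = 396 (T = -2 + 398 = 396)
(387 + T)*(-310 + 136) = (387 + 396)*(-310 + 136) = 783*(-174) = -136242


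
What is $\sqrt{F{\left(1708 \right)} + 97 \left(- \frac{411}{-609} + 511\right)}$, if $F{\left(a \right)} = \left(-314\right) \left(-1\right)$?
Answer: $\frac{2 \sqrt{514560949}}{203} \approx 223.49$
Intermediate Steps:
$F{\left(a \right)} = 314$
$\sqrt{F{\left(1708 \right)} + 97 \left(- \frac{411}{-609} + 511\right)} = \sqrt{314 + 97 \left(- \frac{411}{-609} + 511\right)} = \sqrt{314 + 97 \left(\left(-411\right) \left(- \frac{1}{609}\right) + 511\right)} = \sqrt{314 + 97 \left(\frac{137}{203} + 511\right)} = \sqrt{314 + 97 \cdot \frac{103870}{203}} = \sqrt{314 + \frac{10075390}{203}} = \sqrt{\frac{10139132}{203}} = \frac{2 \sqrt{514560949}}{203}$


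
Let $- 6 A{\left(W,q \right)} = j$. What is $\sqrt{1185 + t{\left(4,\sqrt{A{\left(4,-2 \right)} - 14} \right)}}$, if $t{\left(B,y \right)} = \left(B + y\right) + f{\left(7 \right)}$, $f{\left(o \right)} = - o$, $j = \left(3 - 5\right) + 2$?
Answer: $\sqrt{1182 + i \sqrt{14}} \approx 34.38 + 0.0544 i$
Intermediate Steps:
$j = 0$ ($j = -2 + 2 = 0$)
$A{\left(W,q \right)} = 0$ ($A{\left(W,q \right)} = \left(- \frac{1}{6}\right) 0 = 0$)
$t{\left(B,y \right)} = -7 + B + y$ ($t{\left(B,y \right)} = \left(B + y\right) - 7 = -7 + B + y$)
$\sqrt{1185 + t{\left(4,\sqrt{A{\left(4,-2 \right)} - 14} \right)}} = \sqrt{1185 + \left(-7 + 4 + \sqrt{0 - 14}\right)} = \sqrt{1185 + \left(-7 + 4 + \sqrt{-14}\right)} = \sqrt{1185 + \left(-7 + 4 + i \sqrt{14}\right)} = \sqrt{1185 - \left(3 - i \sqrt{14}\right)} = \sqrt{1182 + i \sqrt{14}}$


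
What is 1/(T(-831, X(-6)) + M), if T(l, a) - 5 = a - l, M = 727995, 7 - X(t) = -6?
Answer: 1/728844 ≈ 1.3720e-6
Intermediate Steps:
X(t) = 13 (X(t) = 7 - 1*(-6) = 7 + 6 = 13)
T(l, a) = 5 + a - l (T(l, a) = 5 + (a - l) = 5 + a - l)
1/(T(-831, X(-6)) + M) = 1/((5 + 13 - 1*(-831)) + 727995) = 1/((5 + 13 + 831) + 727995) = 1/(849 + 727995) = 1/728844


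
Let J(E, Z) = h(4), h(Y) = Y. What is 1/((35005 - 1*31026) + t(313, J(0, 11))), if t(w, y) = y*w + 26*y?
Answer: 1/5335 ≈ 0.00018744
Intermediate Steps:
J(E, Z) = 4
t(w, y) = 26*y + w*y (t(w, y) = w*y + 26*y = 26*y + w*y)
1/((35005 - 1*31026) + t(313, J(0, 11))) = 1/((35005 - 1*31026) + 4*(26 + 313)) = 1/((35005 - 31026) + 4*339) = 1/(3979 + 1356) = 1/5335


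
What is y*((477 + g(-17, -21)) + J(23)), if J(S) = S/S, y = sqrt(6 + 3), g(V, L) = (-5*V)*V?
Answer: -2901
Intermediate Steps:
g(V, L) = -5*V**2
y = 3 (y = sqrt(9) = 3)
J(S) = 1
y*((477 + g(-17, -21)) + J(23)) = 3*((477 - 5*(-17)**2) + 1) = 3*((477 - 5*289) + 1) = 3*((477 - 1445) + 1) = 3*(-968 + 1) = 3*(-967) = -2901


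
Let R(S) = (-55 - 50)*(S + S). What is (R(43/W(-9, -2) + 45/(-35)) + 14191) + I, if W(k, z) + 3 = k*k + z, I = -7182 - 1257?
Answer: 224321/38 ≈ 5903.2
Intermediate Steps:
I = -8439
W(k, z) = -3 + z + k² (W(k, z) = -3 + (k*k + z) = -3 + (k² + z) = -3 + (z + k²) = -3 + z + k²)
R(S) = -210*S
(R(43/W(-9, -2) + 45/(-35)) + 14191) + I = (-210*(43/(-3 - 2 + (-9)²) + 45/(-35)) + 14191) - 8439 = (-210*(43/(-3 - 2 + 81) + 45*(-1/35)) + 14191) - 8439 = (-210*(43/76 - 9/7) + 14191) - 8439 = (-210*(-383/532) + 14191) - 8439 = (5745/38 + 14191) - 8439 = 545003/38 - 8439 = 224321/38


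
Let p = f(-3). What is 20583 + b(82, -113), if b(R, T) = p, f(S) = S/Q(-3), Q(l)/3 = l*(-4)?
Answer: 246995/12 ≈ 20583.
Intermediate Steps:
Q(l) = -12*l (Q(l) = 3*(l*(-4)) = 3*(-4*l) = -12*l)
f(S) = S/36 (f(S) = S/((-12*(-3))) = S/36)
p = -1/12 (p = (1/36)*(-3) = -1/12 ≈ -0.083333)
b(R, T) = -1/12
20583 + b(82, -113) = 20583 - 1/12 = 246995/12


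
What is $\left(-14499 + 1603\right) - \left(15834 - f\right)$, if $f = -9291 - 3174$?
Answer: $-41195$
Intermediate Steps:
$f = -12465$ ($f = -9291 - 3174 = -12465$)
$\left(-14499 + 1603\right) - \left(15834 - f\right) = \left(-14499 + 1603\right) - \left(15834 - -12465\right) = -12896 - \left(15834 + 12465\right) = -12896 - 28299 = -41195$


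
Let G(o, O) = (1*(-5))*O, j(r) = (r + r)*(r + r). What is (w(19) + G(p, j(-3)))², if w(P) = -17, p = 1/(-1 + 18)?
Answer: 38809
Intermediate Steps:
p = 1/17 ≈ 0.058824
j(r) = 4*r² (j(r) = (2*r)*(2*r) = 4*r²)
G(o, O) = -5*O
(w(19) + G(p, j(-3)))² = (-17 - 20*(-3)²)² = (-17 - 20*9)² = (-17 - 5*36)² = (-17 - 180)² = (-197)² = 38809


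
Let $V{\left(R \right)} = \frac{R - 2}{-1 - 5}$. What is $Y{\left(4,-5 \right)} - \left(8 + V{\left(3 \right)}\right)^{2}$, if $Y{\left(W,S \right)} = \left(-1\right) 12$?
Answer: $- \frac{2641}{36} \approx -73.361$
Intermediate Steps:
$Y{\left(W,S \right)} = -12$
$V{\left(R \right)} = \frac{1}{3} - \frac{R}{6}$ ($V{\left(R \right)} = \frac{-2 + R}{-6} = \left(-2 + R\right) \left(- \frac{1}{6}\right) = \frac{1}{3} - \frac{R}{6}$)
$Y{\left(4,-5 \right)} - \left(8 + V{\left(3 \right)}\right)^{2} = -12 - \left(8 + \left(\frac{1}{3} - \frac{1}{2}\right)\right)^{2} = -12 - \left(8 - \frac{1}{6}\right)^{2} = -12 - \left(\frac{47}{6}\right)^{2} = -12 - \frac{2209}{36} = - \frac{2641}{36}$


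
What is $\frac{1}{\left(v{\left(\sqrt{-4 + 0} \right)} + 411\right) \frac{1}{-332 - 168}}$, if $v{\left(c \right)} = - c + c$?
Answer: $- \frac{500}{411} \approx -1.2165$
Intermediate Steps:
$v{\left(c \right)} = 0$
$\frac{1}{\left(v{\left(\sqrt{-4 + 0} \right)} + 411\right) \frac{1}{-332 - 168}} = \frac{1}{\left(0 + 411\right) \frac{1}{-332 - 168}} = \frac{1}{411 \frac{1}{-500}} = \frac{1}{411 \left(- \frac{1}{500}\right)} = \frac{1}{- \frac{411}{500}} = - \frac{500}{411}$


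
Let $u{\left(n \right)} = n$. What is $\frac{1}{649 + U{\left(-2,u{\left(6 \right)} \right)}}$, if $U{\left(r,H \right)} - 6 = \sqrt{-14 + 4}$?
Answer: $\frac{131}{85807} - \frac{i \sqrt{10}}{429035} \approx 0.0015267 - 7.3707 \cdot 10^{-6} i$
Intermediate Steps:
$U{\left(r,H \right)} = 6 + i \sqrt{10}$ ($U{\left(r,H \right)} = 6 + \sqrt{-14 + 4} = 6 + \sqrt{-10} = 6 + i \sqrt{10}$)
$\frac{1}{649 + U{\left(-2,u{\left(6 \right)} \right)}} = \frac{1}{649 + \left(6 + i \sqrt{10}\right)} = \frac{1}{655 + i \sqrt{10}}$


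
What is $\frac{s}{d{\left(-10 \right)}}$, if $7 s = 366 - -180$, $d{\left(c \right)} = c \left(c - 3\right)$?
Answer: $\frac{3}{5} \approx 0.6$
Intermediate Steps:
$d{\left(c \right)} = c \left(-3 + c\right)$
$s = 78$ ($s = \frac{366 - -180}{7} = \frac{366 + 180}{7} = \frac{1}{7} \cdot 546 = 78$)
$\frac{s}{d{\left(-10 \right)}} = \frac{78}{\left(-10\right) \left(-3 - 10\right)} = \frac{78}{\left(-10\right) \left(-13\right)} = \frac{78}{130} = 78 \cdot \frac{1}{130} = \frac{3}{5}$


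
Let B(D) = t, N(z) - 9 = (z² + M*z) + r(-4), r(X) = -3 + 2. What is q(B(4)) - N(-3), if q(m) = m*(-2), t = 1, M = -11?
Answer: -52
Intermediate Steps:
r(X) = -1
N(z) = 8 + z² - 11*z (N(z) = 9 + ((z² - 11*z) - 1) = 9 + (-1 + z² - 11*z) = 8 + z² - 11*z)
B(D) = 1
q(m) = -2*m
q(B(4)) - N(-3) = -2*1 - (8 + (-3)² - 11*(-3)) = -2 - (8 + 9 + 33) = -2 - 1*50 = -2 - 50 = -52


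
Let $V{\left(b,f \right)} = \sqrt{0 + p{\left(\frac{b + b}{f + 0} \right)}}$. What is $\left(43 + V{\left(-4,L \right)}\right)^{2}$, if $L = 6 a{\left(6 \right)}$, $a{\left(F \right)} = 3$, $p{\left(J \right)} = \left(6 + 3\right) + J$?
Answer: $\frac{\left(129 + \sqrt{77}\right)^{2}}{9} \approx 2109.1$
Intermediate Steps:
$p{\left(J \right)} = 9 + J$
$L = 18$ ($L = 6 \cdot 3 = 18$)
$V{\left(b,f \right)} = \sqrt{9 + \frac{2 b}{f}}$ ($V{\left(b,f \right)} = \sqrt{0 + \left(9 + \frac{b + b}{f + 0}\right)} = \sqrt{0 + \left(9 + \frac{2 b}{f}\right)} = \sqrt{9 + \frac{2 b}{f}}$)
$\left(43 + V{\left(-4,L \right)}\right)^{2} = \left(43 + \sqrt{9 + 2 \left(-4\right) \frac{1}{18}}\right)^{2} = \left(43 + \sqrt{9 - \frac{4}{9}}\right)^{2} = \left(43 + \sqrt{\frac{77}{9}}\right)^{2} = \left(43 + \frac{\sqrt{77}}{3}\right)^{2}$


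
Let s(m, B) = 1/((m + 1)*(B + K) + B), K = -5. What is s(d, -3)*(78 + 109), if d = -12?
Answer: 11/5 ≈ 2.2000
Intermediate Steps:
s(m, B) = 1/(B + (1 + m)*(-5 + B)) (s(m, B) = 1/((m + 1)*(B - 5) + B) = 1/((1 + m)*(-5 + B) + B) = 1/(B + (1 + m)*(-5 + B)))
s(d, -3)*(78 + 109) = (78 + 109)/(-5 - 5*(-12) + 2*(-3) - 3*(-12)) = 187/(-5 + 60 - 6 + 36) = 187/85 = (1/85)*187 = 11/5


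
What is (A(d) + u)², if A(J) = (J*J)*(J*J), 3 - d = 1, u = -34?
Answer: 324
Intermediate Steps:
d = 2 (d = 3 - 1*1 = 3 - 1 = 2)
A(J) = J⁴ (A(J) = J²*J² = J⁴)
(A(d) + u)² = (2⁴ - 34)² = (16 - 34)² = (-18)² = 324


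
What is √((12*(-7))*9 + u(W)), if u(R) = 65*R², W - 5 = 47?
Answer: 2*√43751 ≈ 418.33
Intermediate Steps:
W = 52 (W = 5 + 47 = 52)
√((12*(-7))*9 + u(W)) = √((12*(-7))*9 + 65*52²) = √(-84*9 + 65*2704) = √(-756 + 175760) = √175004 = 2*√43751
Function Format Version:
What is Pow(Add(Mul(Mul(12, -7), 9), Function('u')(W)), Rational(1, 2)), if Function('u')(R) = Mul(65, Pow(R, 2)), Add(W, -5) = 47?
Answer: Mul(2, Pow(43751, Rational(1, 2))) ≈ 418.33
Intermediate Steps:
W = 52 (W = Add(5, 47) = 52)
Pow(Add(Mul(Mul(12, -7), 9), Function('u')(W)), Rational(1, 2)) = Pow(Add(Mul(Mul(12, -7), 9), Mul(65, Pow(52, 2))), Rational(1, 2)) = Pow(Add(Mul(-84, 9), Mul(65, 2704)), Rational(1, 2)) = Pow(Add(-756, 175760), Rational(1, 2)) = Pow(175004, Rational(1, 2)) = Mul(2, Pow(43751, Rational(1, 2)))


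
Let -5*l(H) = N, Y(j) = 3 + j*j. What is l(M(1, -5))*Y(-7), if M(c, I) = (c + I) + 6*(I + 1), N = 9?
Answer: -468/5 ≈ -93.600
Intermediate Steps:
M(c, I) = 6 + c + 7*I (M(c, I) = (I + c) + 6*(1 + I) = (I + c) + (6 + 6*I) = 6 + c + 7*I)
Y(j) = 3 + j**2
l(H) = -9/5 (l(H) = -1/5*9 = -9/5)
l(M(1, -5))*Y(-7) = -9*(3 + (-7)**2)/5 = -9*(3 + 49)/5 = -9/5*52 = -468/5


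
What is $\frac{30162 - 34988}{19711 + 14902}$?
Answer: $- \frac{4826}{34613} \approx -0.13943$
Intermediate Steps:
$\frac{30162 - 34988}{19711 + 14902} = - \frac{4826}{34613}$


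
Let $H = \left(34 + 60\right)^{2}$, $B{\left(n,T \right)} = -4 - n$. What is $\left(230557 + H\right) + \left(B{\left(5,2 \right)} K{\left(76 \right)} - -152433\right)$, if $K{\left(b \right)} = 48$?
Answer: $391394$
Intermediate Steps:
$H = 8836$ ($H = 94^{2} = 8836$)
$\left(230557 + H\right) + \left(B{\left(5,2 \right)} K{\left(76 \right)} - -152433\right) = \left(230557 + 8836\right) + \left(\left(-4 - 5\right) 48 - -152433\right) = 239393 + \left(\left(-4 - 5\right) 48 + 152433\right) = 239393 + \left(\left(-9\right) 48 + 152433\right) = 239393 + \left(-432 + 152433\right) = 239393 + 152001 = 391394$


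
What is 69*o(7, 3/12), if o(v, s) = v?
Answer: 483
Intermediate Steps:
69*o(7, 3/12) = 69*7 = 483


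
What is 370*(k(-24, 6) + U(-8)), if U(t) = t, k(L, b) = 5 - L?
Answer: 7770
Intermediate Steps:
370*(k(-24, 6) + U(-8)) = 370*((5 - 1*(-24)) - 8) = 370*((5 + 24) - 8) = 370*(29 - 8) = 370*21 = 7770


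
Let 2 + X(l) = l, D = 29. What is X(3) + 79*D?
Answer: 2292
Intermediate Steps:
X(l) = -2 + l
X(3) + 79*D = (-2 + 3) + 79*29 = 1 + 2291 = 2292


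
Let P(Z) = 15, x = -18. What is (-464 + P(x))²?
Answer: 201601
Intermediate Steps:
(-464 + P(x))² = (-464 + 15)² = (-449)² = 201601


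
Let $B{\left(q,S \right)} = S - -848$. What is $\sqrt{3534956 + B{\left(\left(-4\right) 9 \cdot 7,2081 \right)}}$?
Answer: $\sqrt{3537885} \approx 1880.9$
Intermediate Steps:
$B{\left(q,S \right)} = 848 + S$ ($B{\left(q,S \right)} = S + 848 = 848 + S$)
$\sqrt{3534956 + B{\left(\left(-4\right) 9 \cdot 7,2081 \right)}} = \sqrt{3534956 + \left(848 + 2081\right)} = \sqrt{3534956 + 2929} = \sqrt{3537885}$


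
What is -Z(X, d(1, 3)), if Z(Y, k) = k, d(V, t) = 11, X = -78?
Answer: -11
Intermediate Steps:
-Z(X, d(1, 3)) = -1*11 = -11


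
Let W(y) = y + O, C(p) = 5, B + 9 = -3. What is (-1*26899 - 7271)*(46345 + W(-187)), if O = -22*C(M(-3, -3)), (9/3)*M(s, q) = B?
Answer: -1573460160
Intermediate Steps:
B = -12 (B = -9 - 3 = -12)
M(s, q) = -4 (M(s, q) = (⅓)*(-12) = -4)
O = -110 (O = -22*5 = -110)
W(y) = -110 + y (W(y) = y - 110 = -110 + y)
(-1*26899 - 7271)*(46345 + W(-187)) = (-1*26899 - 7271)*(46345 + (-110 - 187)) = (-26899 - 7271)*(46345 - 297) = -34170*46048 = -1573460160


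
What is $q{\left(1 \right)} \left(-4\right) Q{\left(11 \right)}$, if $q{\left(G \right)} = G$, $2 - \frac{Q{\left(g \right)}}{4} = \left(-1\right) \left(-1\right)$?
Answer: $-16$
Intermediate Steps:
$Q{\left(g \right)} = 4$ ($Q{\left(g \right)} = 8 - 4 \left(\left(-1\right) \left(-1\right)\right) = 8 - 4 = 4$)
$q{\left(1 \right)} \left(-4\right) Q{\left(11 \right)} = 1 \left(-4\right) 4 = \left(-4\right) 4 = -16$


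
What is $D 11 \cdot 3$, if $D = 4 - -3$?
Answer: $231$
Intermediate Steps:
$D = 7$ ($D = 4 + 3 = 7$)
$D 11 \cdot 3 = 7 \cdot 11 \cdot 3 = 77 \cdot 3 = 231$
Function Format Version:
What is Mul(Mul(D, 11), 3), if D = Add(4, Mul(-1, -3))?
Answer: 231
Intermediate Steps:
D = 7 (D = Add(4, 3) = 7)
Mul(Mul(D, 11), 3) = Mul(Mul(7, 11), 3) = Mul(77, 3) = 231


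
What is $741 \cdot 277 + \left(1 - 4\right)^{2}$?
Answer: $205266$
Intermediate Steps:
$741 \cdot 277 + \left(1 - 4\right)^{2} = 205257 + \left(-3\right)^{2} = 205257 + 9 = 205266$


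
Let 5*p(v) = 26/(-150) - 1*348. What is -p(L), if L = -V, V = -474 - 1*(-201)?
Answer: 26113/375 ≈ 69.635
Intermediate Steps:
V = -273 (V = -474 + 201 = -273)
L = 273 (L = -1*(-273) = 273)
p(v) = -26113/375 (p(v) = (26/(-150) - 1*348)/5 = (26*(-1/150) - 348)/5 = (-13/75 - 348)/5 = (⅕)*(-26113/75) = -26113/375)
-p(L) = -1*(-26113/375) = 26113/375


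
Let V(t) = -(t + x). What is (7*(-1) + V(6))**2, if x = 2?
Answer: 225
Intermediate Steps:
V(t) = -2 - t (V(t) = -(t + 2) = -(2 + t) = -2 - t)
(7*(-1) + V(6))**2 = (7*(-1) + (-2 - 1*6))**2 = (-7 + (-2 - 6))**2 = (-7 - 8)**2 = (-15)**2 = 225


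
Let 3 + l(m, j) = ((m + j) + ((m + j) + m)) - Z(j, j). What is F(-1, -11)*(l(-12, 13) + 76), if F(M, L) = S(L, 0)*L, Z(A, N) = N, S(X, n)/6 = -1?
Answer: 3300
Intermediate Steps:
S(X, n) = -6 (S(X, n) = 6*(-1) = -6)
F(M, L) = -6*L
l(m, j) = -3 + j + 3*m (l(m, j) = -3 + (((m + j) + ((m + j) + m)) - j) = -3 + (((j + m) + ((j + m) + m)) - j) = -3 + (((j + m) + (j + 2*m)) - j) = -3 + ((2*j + 3*m) - j) = -3 + (j + 3*m) = -3 + j + 3*m)
F(-1, -11)*(l(-12, 13) + 76) = (-6*(-11))*((-3 + 13 + 3*(-12)) + 76) = 66*((-3 + 13 - 36) + 76) = 66*(-26 + 76) = 66*50 = 3300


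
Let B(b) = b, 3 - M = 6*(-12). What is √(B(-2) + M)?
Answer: √73 ≈ 8.5440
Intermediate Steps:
M = 75 (M = 3 - 6*(-12) = 3 - 1*(-72) = 3 + 72 = 75)
√(B(-2) + M) = √(-2 + 75) = √73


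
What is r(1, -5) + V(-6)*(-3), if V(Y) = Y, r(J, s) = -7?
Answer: 11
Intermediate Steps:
r(1, -5) + V(-6)*(-3) = -7 - 6*(-3) = -7 + 18 = 11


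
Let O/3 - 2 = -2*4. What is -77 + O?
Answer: -95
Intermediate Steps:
O = -18 (O = 6 + 3*(-2*4) = 6 + 3*(-8) = 6 - 24 = -18)
-77 + O = -77 - 18 = -95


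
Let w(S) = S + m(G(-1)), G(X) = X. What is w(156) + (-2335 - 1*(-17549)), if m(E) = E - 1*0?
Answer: 15369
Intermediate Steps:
m(E) = E (m(E) = E + 0 = E)
w(S) = -1 + S (w(S) = S - 1 = -1 + S)
w(156) + (-2335 - 1*(-17549)) = (-1 + 156) + (-2335 - 1*(-17549)) = 155 + (-2335 + 17549) = 155 + 15214 = 15369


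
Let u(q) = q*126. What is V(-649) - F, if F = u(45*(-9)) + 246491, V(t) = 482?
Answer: -194979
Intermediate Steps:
u(q) = 126*q
F = 195461 (F = 126*(45*(-9)) + 246491 = 126*(-405) + 246491 = -51030 + 246491 = 195461)
V(-649) - F = 482 - 1*195461 = 482 - 195461 = -194979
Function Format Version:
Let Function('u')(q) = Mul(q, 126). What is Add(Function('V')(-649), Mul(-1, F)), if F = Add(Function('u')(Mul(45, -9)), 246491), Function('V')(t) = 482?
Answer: -194979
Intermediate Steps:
Function('u')(q) = Mul(126, q)
F = 195461 (F = Add(Mul(126, Mul(45, -9)), 246491) = Add(Mul(126, -405), 246491) = Add(-51030, 246491) = 195461)
Add(Function('V')(-649), Mul(-1, F)) = Add(482, Mul(-1, 195461)) = Add(482, -195461) = -194979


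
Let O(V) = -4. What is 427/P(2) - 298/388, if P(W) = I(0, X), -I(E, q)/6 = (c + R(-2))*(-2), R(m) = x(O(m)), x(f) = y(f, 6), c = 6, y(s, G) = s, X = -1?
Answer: 39631/2328 ≈ 17.024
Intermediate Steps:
x(f) = f
R(m) = -4
I(E, q) = 24 (I(E, q) = -6*(6 - 4)*(-2) = -12*(-2) = -6*(-4) = 24)
P(W) = 24
427/P(2) - 298/388 = 427/24 - 298/388 = 427*(1/24) - 298*1/388 = 427/24 - 149/194 = 39631/2328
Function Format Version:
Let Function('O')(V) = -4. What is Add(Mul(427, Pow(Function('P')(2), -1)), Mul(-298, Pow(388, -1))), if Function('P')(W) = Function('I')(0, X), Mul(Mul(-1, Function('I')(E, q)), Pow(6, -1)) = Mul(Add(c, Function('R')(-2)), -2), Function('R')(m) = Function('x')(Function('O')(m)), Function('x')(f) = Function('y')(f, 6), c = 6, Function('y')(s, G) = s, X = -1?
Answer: Rational(39631, 2328) ≈ 17.024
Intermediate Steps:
Function('x')(f) = f
Function('R')(m) = -4
Function('I')(E, q) = 24 (Function('I')(E, q) = Mul(-6, Mul(Add(6, -4), -2)) = Mul(-6, Mul(2, -2)) = Mul(-6, -4) = 24)
Function('P')(W) = 24
Add(Mul(427, Pow(Function('P')(2), -1)), Mul(-298, Pow(388, -1))) = Add(Mul(427, Pow(24, -1)), Mul(-298, Pow(388, -1))) = Add(Mul(427, Rational(1, 24)), Mul(-298, Rational(1, 388))) = Add(Rational(427, 24), Rational(-149, 194)) = Rational(39631, 2328)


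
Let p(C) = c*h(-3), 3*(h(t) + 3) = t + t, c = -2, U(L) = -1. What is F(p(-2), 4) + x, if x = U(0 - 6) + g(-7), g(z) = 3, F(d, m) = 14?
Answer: 16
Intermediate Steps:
h(t) = -3 + 2*t/3 (h(t) = -3 + (t + t)/3 = -3 + (2*t)/3 = -3 + 2*t/3)
p(C) = 10 (p(C) = -2*(-3 + (⅔)*(-3)) = -2*(-3 - 2) = -2*(-5) = 10)
x = 2 (x = -1 + 3 = 2)
F(p(-2), 4) + x = 14 + 2 = 16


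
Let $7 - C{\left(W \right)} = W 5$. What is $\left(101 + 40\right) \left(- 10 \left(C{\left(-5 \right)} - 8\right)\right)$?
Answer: $-33840$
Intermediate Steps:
$C{\left(W \right)} = 7 - 5 W$ ($C{\left(W \right)} = 7 - W 5 = 7 - 5 W$)
$\left(101 + 40\right) \left(- 10 \left(C{\left(-5 \right)} - 8\right)\right) = \left(101 + 40\right) \left(- 10 \left(\left(7 - -25\right) - 8\right)\right) = 141 \left(- 10 \left(\left(7 + 25\right) - 8\right)\right) = 141 \left(- 10 \left(32 - 8\right)\right) = 141 \left(\left(-10\right) 24\right) = 141 \left(-240\right) = -33840$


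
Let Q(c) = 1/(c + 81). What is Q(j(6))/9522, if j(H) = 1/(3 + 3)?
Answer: 1/772869 ≈ 1.2939e-6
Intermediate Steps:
j(H) = ⅙ (j(H) = 1/6 = ⅙)
Q(c) = 1/(81 + c)
Q(j(6))/9522 = 1/((81 + ⅙)*9522) = (1/9522)/(487/6) = (6/487)*(1/9522) = 1/772869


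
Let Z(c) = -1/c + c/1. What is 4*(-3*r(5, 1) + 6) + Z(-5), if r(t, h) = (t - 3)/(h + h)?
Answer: 36/5 ≈ 7.2000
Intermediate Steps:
r(t, h) = (-3 + t)/(2*h) (r(t, h) = (-3 + t)/((2*h)) = (-3 + t)*(1/(2*h)) = (-3 + t)/(2*h))
Z(c) = c - 1/c (Z(c) = -1/c + c*1 = -1/c + c = c - 1/c)
4*(-3*r(5, 1) + 6) + Z(-5) = 4*(-3*(-3 + 5)/(2*1) + 6) + (-5 - 1/(-5)) = 4*(-3*2/2 + 6) + (-5 - 1*(-⅕)) = 4*(-3*1 + 6) + (-5 + ⅕) = 4*(-3 + 6) - 24/5 = 4*3 - 24/5 = 12 - 24/5 = 36/5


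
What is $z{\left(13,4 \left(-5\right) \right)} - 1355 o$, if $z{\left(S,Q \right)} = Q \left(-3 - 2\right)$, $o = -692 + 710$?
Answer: $-24290$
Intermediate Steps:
$o = 18$
$z{\left(S,Q \right)} = - 5 Q$ ($z{\left(S,Q \right)} = Q \left(-5\right) = - 5 Q$)
$z{\left(13,4 \left(-5\right) \right)} - 1355 o = - 5 \cdot 4 \left(-5\right) - 24390 = \left(-5\right) \left(-20\right) - 24390 = 100 - 24390 = -24290$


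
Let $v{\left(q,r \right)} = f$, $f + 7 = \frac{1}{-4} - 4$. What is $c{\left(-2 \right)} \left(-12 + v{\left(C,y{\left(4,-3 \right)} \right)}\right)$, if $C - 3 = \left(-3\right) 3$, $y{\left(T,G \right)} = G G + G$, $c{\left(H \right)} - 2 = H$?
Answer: $0$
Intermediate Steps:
$c{\left(H \right)} = 2 + H$
$y{\left(T,G \right)} = G + G^{2}$ ($y{\left(T,G \right)} = G^{2} + G = G + G^{2}$)
$C = -6$ ($C = 3 - 9 = -6$)
$f = - \frac{45}{4}$ ($f = -7 - \left(4 - \frac{1}{-4}\right) = -7 - \frac{17}{4} = - \frac{45}{4} \approx -11.25$)
$v{\left(q,r \right)} = - \frac{45}{4}$
$c{\left(-2 \right)} \left(-12 + v{\left(C,y{\left(4,-3 \right)} \right)}\right) = \left(2 - 2\right) \left(-12 - \frac{45}{4}\right) = 0 \left(- \frac{93}{4}\right) = 0$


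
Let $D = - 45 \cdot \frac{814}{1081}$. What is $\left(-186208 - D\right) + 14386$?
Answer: $- \frac{185702952}{1081} \approx -1.7179 \cdot 10^{5}$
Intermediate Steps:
$D = - \frac{36630}{1081}$ ($D = - 45 \cdot 814 \cdot \frac{1}{1081} = \left(-45\right) \frac{814}{1081} = - \frac{36630}{1081} \approx -33.885$)
$\left(-186208 - D\right) + 14386 = \left(-186208 - - \frac{36630}{1081}\right) + 14386 = \left(-186208 + \frac{36630}{1081}\right) + 14386 = - \frac{201254218}{1081} + 14386 = - \frac{185702952}{1081}$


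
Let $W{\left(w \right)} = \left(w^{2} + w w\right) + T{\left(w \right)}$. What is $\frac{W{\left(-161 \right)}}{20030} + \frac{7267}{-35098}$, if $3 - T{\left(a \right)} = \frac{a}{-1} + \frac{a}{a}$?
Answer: $\frac{417102981}{175753235} \approx 2.3732$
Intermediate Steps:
$T{\left(a \right)} = 2 + a$ ($T{\left(a \right)} = 3 - \left(\frac{a}{-1} + \frac{a}{a}\right) = 3 - \left(a \left(-1\right) + 1\right) = 3 - \left(- a + 1\right) = 3 - \left(1 - a\right) = 3 + \left(-1 + a\right) = 2 + a$)
$W{\left(w \right)} = 2 + w + 2 w^{2}$ ($W{\left(w \right)} = \left(w^{2} + w w\right) + \left(2 + w\right) = \left(w^{2} + w^{2}\right) + \left(2 + w\right) = 2 w^{2} + \left(2 + w\right) = 2 + w + 2 w^{2}$)
$\frac{W{\left(-161 \right)}}{20030} + \frac{7267}{-35098} = \frac{2 - 161 + 2 \left(-161\right)^{2}}{20030} + \frac{7267}{-35098} = \left(2 - 161 + 2 \cdot 25921\right) \frac{1}{20030} + 7267 \left(- \frac{1}{35098}\right) = \left(2 - 161 + 51842\right) \frac{1}{20030} - \frac{7267}{35098} = 51683 \cdot \frac{1}{20030} - \frac{7267}{35098} = \frac{51683}{20030} - \frac{7267}{35098} = \frac{417102981}{175753235}$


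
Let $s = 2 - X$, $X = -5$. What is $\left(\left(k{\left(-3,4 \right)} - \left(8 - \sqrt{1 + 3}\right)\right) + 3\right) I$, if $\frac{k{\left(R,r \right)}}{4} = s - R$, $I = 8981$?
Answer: $332297$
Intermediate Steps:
$s = 7$ ($s = 2 - -5 = 2 + 5 = 7$)
$k{\left(R,r \right)} = 28 - 4 R$ ($k{\left(R,r \right)} = 4 \left(7 - R\right) = 28 - 4 R$)
$\left(\left(k{\left(-3,4 \right)} - \left(8 - \sqrt{1 + 3}\right)\right) + 3\right) I = \left(\left(\left(28 - -12\right) - \left(8 - \sqrt{1 + 3}\right)\right) + 3\right) 8981 = \left(\left(\left(28 + 12\right) - \left(8 - 2\right)\right) + 3\right) 8981 = \left(\left(40 + \left(\left(-3 + 2\right) - 5\right)\right) + 3\right) 8981 = \left(\left(40 - 6\right) + 3\right) 8981 = \left(34 + 3\right) 8981 = 37 \cdot 8981 = 332297$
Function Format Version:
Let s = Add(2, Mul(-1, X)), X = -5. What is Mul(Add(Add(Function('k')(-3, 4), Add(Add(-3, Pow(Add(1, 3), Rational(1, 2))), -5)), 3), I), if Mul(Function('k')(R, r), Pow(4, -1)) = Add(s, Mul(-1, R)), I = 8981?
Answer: 332297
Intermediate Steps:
s = 7 (s = Add(2, Mul(-1, -5)) = Add(2, 5) = 7)
Function('k')(R, r) = Add(28, Mul(-4, R)) (Function('k')(R, r) = Mul(4, Add(7, Mul(-1, R))) = Add(28, Mul(-4, R)))
Mul(Add(Add(Function('k')(-3, 4), Add(Add(-3, Pow(Add(1, 3), Rational(1, 2))), -5)), 3), I) = Mul(Add(Add(Add(28, Mul(-4, -3)), Add(Add(-3, Pow(Add(1, 3), Rational(1, 2))), -5)), 3), 8981) = Mul(Add(Add(Add(28, 12), Add(Add(-3, Pow(4, Rational(1, 2))), -5)), 3), 8981) = Mul(Add(Add(40, Add(Add(-3, 2), -5)), 3), 8981) = Mul(Add(Add(40, Add(-1, -5)), 3), 8981) = Mul(Add(Add(40, -6), 3), 8981) = Mul(Add(34, 3), 8981) = Mul(37, 8981) = 332297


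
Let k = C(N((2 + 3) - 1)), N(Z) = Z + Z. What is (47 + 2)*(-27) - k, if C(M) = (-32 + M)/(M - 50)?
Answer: -9265/7 ≈ -1323.6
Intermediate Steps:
N(Z) = 2*Z
C(M) = (-32 + M)/(-50 + M)
k = 4/7 (k = (-32 + 2*((2 + 3) - 1))/(-50 + 2*((2 + 3) - 1)) = (-32 + 2*(5 - 1))/(-50 + 2*(5 - 1)) = (-32 + 2*4)/(-50 + 2*4) = (-32 + 8)/(-50 + 8) = -24/(-42) = -1/42*(-24) = 4/7 ≈ 0.57143)
(47 + 2)*(-27) - k = (47 + 2)*(-27) - 1*4/7 = 49*(-27) - 4/7 = -1323 - 4/7 = -9265/7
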